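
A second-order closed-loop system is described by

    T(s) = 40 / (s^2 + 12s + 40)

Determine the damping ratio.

ζ ≈ 0.9487

Compare the denominator to the standard form s^2 + 2ζωₙs + ωₙ².
ωₙ² = 40, so ωₙ = √40 ≈ 6.325 rad/s.
2ζωₙ = 12, so ζ = 12/(2·√40) ≈ 0.9487.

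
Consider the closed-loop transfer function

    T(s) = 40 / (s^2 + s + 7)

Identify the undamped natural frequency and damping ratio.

ωₙ ≈ 2.646 rad/s, ζ ≈ 0.1890

Compare the denominator to the standard form s^2 + 2ζωₙs + ωₙ².
ωₙ² = 7, so ωₙ = √7 ≈ 2.646 rad/s.
2ζωₙ = 1, so ζ = 1/(2·√7) ≈ 0.1890.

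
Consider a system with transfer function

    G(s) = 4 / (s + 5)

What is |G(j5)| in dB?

Substitute s = j5: numerator = 4, denominator = 5 + j5.
|G(j5)| = |4| / |5 + j5| = 4 / 7.0711 ≈ 0.5657.
In decibels: 20·log₁₀(0.5657) ≈ -4.95 dB.

|G(j5)|_dB ≈ -4.95 dB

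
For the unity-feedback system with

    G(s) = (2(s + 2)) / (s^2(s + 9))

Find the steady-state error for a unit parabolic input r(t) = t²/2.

e_ss = 2.250

G(s) has 2 poles at the origin.
This is a Type 2 system. Ka = lim_{s→0} s^2·G(s) = 4/9.
e_ss = 1/Ka = 1/(4/9) = 9/4 ≈ 2.250.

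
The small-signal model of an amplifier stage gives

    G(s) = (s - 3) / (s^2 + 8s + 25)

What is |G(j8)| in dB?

|G(j8)|_dB ≈ -18.9 dB

Substitute s = j8: numerator = -3 + j8, denominator = -39 + j64.
|G(j8)| = |-3 + j8| / |-39 + j64| = 8.5440 / 74.947 ≈ 0.1140.
In decibels: 20·log₁₀(0.1140) ≈ -18.9 dB.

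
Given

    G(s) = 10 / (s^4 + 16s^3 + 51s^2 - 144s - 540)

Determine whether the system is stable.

The denominator s^4 + 16s^3 + 51s^2 - 144s - 540 factors as (s + 10)(s - 3)(s + 6)(s + 3), giving poles at s = -10, 3, -6, -3.
Since the pole(s) at s = 3 lie in the right half-plane, the system is unstable.

unstable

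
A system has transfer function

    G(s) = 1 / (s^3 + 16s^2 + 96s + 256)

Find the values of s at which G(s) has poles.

s = -4 ± 4j, -8

The poles are the roots of the denominator s^3 + 16s^2 + 96s + 256 = 0.
Trying s = -8: the polynomial evaluates to 0, so (s + 8) is a factor.
Dividing out leaves s^2 + 8s + 32 = 0.
The quadratic formula then gives s = -4 ± 4j.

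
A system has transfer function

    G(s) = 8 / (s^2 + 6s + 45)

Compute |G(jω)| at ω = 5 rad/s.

|G(j5)| ≈ 0.2219

Substitute s = j5: numerator = 8, denominator = 20 + j30.
|G(j5)| = |8| / |20 + j30| = 8 / 36.056 ≈ 0.2219.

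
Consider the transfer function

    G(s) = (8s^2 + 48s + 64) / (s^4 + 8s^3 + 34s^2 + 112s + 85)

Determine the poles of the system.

The poles are the roots of the denominator s^4 + 8s^3 + 34s^2 + 112s + 85 = 0.
Trying s = -5: the polynomial evaluates to 0, so (s + 5) is a factor.
Dividing out leaves s^3 + 3s^2 + 19s + 17 = 0.
This factors further as (s^2 + 2s + 17)(s + 1) = 0.

s = -1 + 4j, -1 - 4j, -5, -1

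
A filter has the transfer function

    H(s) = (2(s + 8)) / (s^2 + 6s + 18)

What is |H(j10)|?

|H(j10)| ≈ 0.2521

Substitute s = j10: numerator = 16 + j20, denominator = -82 + j60.
|H(j10)| = |16 + j20| / |-82 + j60| = 25.612 / 101.61 ≈ 0.2521.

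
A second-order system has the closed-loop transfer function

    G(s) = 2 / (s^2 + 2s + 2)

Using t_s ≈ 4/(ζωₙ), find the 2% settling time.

t_s ≈ 4 s

Comparing s^2 + 2s + 2 to s^2 + 2ζωₙs + ωₙ²: ωₙ = √2 ≈ 1.414 rad/s and ζ = 2/(2·√2) ≈ 0.7071.
ζωₙ = 2/2 = 1, so t_s ≈ 4/(ζωₙ) = 4/1 = 4 s.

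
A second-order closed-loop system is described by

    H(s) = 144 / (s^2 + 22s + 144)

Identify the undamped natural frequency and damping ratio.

ωₙ = 12 rad/s, ζ ≈ 0.9167

Compare the denominator to the standard form s^2 + 2ζωₙs + ωₙ².
ωₙ² = 144, so ωₙ = 12 rad/s.
2ζωₙ = 22, so ζ = 22/(2·12) ≈ 0.9167.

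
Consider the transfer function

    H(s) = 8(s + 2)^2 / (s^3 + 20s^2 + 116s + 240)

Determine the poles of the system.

The poles are the roots of the denominator s^3 + 20s^2 + 116s + 240 = 0.
Trying s = -12: the polynomial evaluates to 0, so (s + 12) is a factor.
Dividing out leaves s^2 + 8s + 20 = 0.
The quadratic formula then gives s = -4 ± 2j.

s = -4 + 2j, -4 - 2j, -12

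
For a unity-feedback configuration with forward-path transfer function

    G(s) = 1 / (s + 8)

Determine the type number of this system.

Type 0

The denominator has no factor of s at the origin — no free integrator — so this is a Type 0 system.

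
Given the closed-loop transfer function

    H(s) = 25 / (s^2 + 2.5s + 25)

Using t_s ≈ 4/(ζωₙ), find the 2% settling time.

t_s ≈ 3.200 s

Comparing s^2 + 2.5s + 25 to s^2 + 2ζωₙs + ωₙ²: ωₙ = 5 rad/s and ζ = 2.5/(2·5) = 0.25.
ζωₙ = 2.5/2 = 1.25, so t_s ≈ 4/(ζωₙ) = 4/1.25 = 3.200 s.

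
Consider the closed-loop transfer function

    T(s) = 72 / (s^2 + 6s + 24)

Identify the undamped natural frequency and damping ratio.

Compare the denominator to the standard form s^2 + 2ζωₙs + ωₙ².
ωₙ² = 24, so ωₙ = √24 ≈ 4.899 rad/s.
2ζωₙ = 6, so ζ = 6/(2·√24) ≈ 0.6124.

ωₙ ≈ 4.899 rad/s, ζ ≈ 0.6124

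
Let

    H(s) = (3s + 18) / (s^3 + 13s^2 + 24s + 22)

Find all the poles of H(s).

The poles are the roots of the denominator s^3 + 13s^2 + 24s + 22 = 0.
Trying s = -11: the polynomial evaluates to 0, so (s + 11) is a factor.
Dividing out leaves s^2 + 2s + 2 = 0.
The quadratic formula then gives s = -1 ± 1j.

s = -1 ± j, -11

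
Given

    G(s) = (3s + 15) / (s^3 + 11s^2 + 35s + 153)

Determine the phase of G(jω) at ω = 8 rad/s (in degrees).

At s = j8: numerator = 15 + j24, denominator = -551 - j232.
∠G = ∠num − ∠den = 57.995° − (-157.17°) = 215.2°, which wraps to -144.8°.

∠G(j8) ≈ -144.8°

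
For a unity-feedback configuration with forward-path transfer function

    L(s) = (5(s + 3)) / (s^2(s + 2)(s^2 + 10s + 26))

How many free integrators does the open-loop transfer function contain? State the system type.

Type 2

The denominator has 2 factors of s at the origin (free integrators), so this is a Type 2 system.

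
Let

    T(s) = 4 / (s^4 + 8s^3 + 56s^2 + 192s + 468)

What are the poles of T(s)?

s = -3 + 3j, -3 - 3j, -1 + 5j, -1 - 5j

The poles are the roots of the denominator s^4 + 8s^3 + 56s^2 + 192s + 468 = 0.
No real roots exist; factor into two real quadratics: (s^2 + 6s + 18)(s^2 + 2s + 26) = 0.
Each quadratic gives a conjugate pair via the quadratic formula.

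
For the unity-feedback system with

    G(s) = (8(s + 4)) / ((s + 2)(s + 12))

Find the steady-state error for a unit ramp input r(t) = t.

e_ss = ∞

G(s) has no poles at the origin.
This is a Type 0 system; Kv = lim_{s→0} s·G(s) = 0, so the steady-state error for a ramp input is infinite.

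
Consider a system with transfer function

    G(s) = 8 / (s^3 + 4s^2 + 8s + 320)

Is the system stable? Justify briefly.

The denominator s^3 + 4s^2 + 8s + 320 factors as (s + 8)(s^2 - 4s + 40), giving poles at s = -8, 2 + 6j, 2 - 6j.
Since the pole(s) at s = 2 + 6j, 2 - 6j lie in the right half-plane, the system is unstable.

unstable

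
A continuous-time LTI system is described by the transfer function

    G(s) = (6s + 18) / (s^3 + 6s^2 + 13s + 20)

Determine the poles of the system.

The poles are the roots of the denominator s^3 + 6s^2 + 13s + 20 = 0.
Trying s = -4: the polynomial evaluates to 0, so (s + 4) is a factor.
Dividing out leaves s^2 + 2s + 5 = 0.
The quadratic formula then gives s = -1 ± 2j.

s = -1 + 2j, -1 - 2j, -4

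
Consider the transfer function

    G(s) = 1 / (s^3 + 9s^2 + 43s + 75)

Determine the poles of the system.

The poles are the roots of the denominator s^3 + 9s^2 + 43s + 75 = 0.
Trying s = -3: the polynomial evaluates to 0, so (s + 3) is a factor.
Dividing out leaves s^2 + 6s + 25 = 0.
The quadratic formula then gives s = -3 ± 4j.

s = -3 + 4j, -3 - 4j, -3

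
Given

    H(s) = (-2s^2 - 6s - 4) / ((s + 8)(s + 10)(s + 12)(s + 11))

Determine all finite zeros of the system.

s = -2, -1

Set the numerator to zero: -2s^2 - 6s - 4 = 0, i.e. -2·(s^2 + 3s + 2) = 0.
Factoring: (s + 2)(s + 1) = 0.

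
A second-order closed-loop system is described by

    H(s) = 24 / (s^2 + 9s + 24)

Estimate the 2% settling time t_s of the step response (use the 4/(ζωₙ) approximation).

t_s ≈ 0.8889 s

Comparing s^2 + 9s + 24 to s^2 + 2ζωₙs + ωₙ²: ωₙ = √24 ≈ 4.899 rad/s and ζ = 9/(2·√24) ≈ 0.9186.
ζωₙ = 9/2 = 4.5, so t_s ≈ 4/(ζωₙ) = 4/4.5 ≈ 0.8889 s.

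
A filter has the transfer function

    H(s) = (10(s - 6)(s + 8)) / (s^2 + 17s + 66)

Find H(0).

Set s = 0: H(0) = (-480) / (66) = -80/11.

H(0) = -80/11 ≈ -7.273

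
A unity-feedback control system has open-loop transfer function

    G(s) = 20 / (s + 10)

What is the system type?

The denominator has no factor of s at the origin — no free integrator — so this is a Type 0 system.

Type 0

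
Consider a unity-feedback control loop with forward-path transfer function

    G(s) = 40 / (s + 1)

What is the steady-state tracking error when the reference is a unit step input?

G(s) has no poles at the origin.
This is a Type 0 system. Kp = lim_{s→0} G(s) = 40/1.
e_ss = 1/(1 + Kp) = 1/(1 + 40) = 1/41 ≈ 0.02439.

e_ss = 0.02439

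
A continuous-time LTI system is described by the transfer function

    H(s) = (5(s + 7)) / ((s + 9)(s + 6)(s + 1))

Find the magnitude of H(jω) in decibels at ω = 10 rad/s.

Substitute s = j10: numerator = 35 + j50, denominator = -1546 - j310.
|H(j10)| = |35 + j50| / |-1546 - j310| = 61.033 / 1576.8 ≈ 0.03871.
In decibels: 20·log₁₀(0.03871) ≈ -28.2 dB.

|H(j10)|_dB ≈ -28.2 dB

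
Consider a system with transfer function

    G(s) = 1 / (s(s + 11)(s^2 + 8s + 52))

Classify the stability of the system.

marginally stable

The poles can be read from the denominator factors: s = 0, -11, -4 ± 6j.
Since the simple pole(s) at s = 0 lie on the jω-axis with none in the right half-plane, the system is marginally stable.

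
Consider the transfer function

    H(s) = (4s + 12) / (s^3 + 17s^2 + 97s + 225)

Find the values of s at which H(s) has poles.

The poles are the roots of the denominator s^3 + 17s^2 + 97s + 225 = 0.
Trying s = -9: the polynomial evaluates to 0, so (s + 9) is a factor.
Dividing out leaves s^2 + 8s + 25 = 0.
The quadratic formula then gives s = -4 ± 3j.

s = -4 ± 3j, -9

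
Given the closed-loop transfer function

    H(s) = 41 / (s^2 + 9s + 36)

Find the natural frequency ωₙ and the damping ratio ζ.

Compare the denominator to the standard form s^2 + 2ζωₙs + ωₙ².
ωₙ² = 36, so ωₙ = 6 rad/s.
2ζωₙ = 9, so ζ = 9/(2·6) = 0.75.

ωₙ = 6 rad/s, ζ = 0.75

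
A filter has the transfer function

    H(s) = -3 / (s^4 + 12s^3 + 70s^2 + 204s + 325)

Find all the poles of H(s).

The poles are the roots of the denominator s^4 + 12s^3 + 70s^2 + 204s + 325 = 0.
No real roots exist; factor into two real quadratics: (s^2 + 4s + 13)(s^2 + 8s + 25) = 0.
Each quadratic gives a conjugate pair via the quadratic formula.

s = -2 ± 3j, -4 ± 3j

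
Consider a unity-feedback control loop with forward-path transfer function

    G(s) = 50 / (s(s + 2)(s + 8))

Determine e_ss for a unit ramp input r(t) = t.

G(s) has one pole at the origin.
This is a Type 1 system. Kv = lim_{s→0} s·G(s) = 50/16 = 25/8.
e_ss = 1/Kv = 1/(25/8) = 8/25 ≈ 0.3200.

e_ss = 0.3200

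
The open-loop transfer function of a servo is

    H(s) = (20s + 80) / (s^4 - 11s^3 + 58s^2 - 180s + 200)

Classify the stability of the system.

unstable

The denominator s^4 - 11s^3 + 58s^2 - 180s + 200 factors as (s - 2)(s^2 - 4s + 20)(s - 5), giving poles at s = 2, 2 ± 4j, 5.
Since the pole(s) at s = 2, 2 ± 4j, 5 lie in the right half-plane, the system is unstable.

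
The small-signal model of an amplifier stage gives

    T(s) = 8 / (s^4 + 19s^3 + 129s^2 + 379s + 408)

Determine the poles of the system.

s = -4 + j, -4 - j, -8, -3

The poles are the roots of the denominator s^4 + 19s^3 + 129s^2 + 379s + 408 = 0.
Trying s = -8: the polynomial evaluates to 0, so (s + 8) is a factor.
Dividing out leaves s^3 + 11s^2 + 41s + 51 = 0.
This factors further as (s^2 + 8s + 17)(s + 3) = 0.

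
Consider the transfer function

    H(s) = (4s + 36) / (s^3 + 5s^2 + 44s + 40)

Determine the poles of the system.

The poles are the roots of the denominator s^3 + 5s^2 + 44s + 40 = 0.
Trying s = -1: the polynomial evaluates to 0, so (s + 1) is a factor.
Dividing out leaves s^2 + 4s + 40 = 0.
The quadratic formula then gives s = -2 ± 6j.

s = -1, -2 ± 6j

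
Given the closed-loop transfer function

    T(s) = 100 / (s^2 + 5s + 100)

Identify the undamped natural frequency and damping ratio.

Compare the denominator to the standard form s^2 + 2ζωₙs + ωₙ².
ωₙ² = 100, so ωₙ = 10 rad/s.
2ζωₙ = 5, so ζ = 5/(2·10) = 0.25.

ωₙ = 10 rad/s, ζ = 0.25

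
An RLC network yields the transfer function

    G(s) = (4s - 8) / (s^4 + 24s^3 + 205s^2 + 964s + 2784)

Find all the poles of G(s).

The poles are the roots of the denominator s^4 + 24s^3 + 205s^2 + 964s + 2784 = 0.
Trying s = -12: the polynomial evaluates to 0, so (s + 12) is a factor.
Dividing out leaves s^3 + 12s^2 + 61s + 232 = 0.
This factors further as (s^2 + 4s + 29)(s + 8) = 0.

s = -2 + 5j, -2 - 5j, -12, -8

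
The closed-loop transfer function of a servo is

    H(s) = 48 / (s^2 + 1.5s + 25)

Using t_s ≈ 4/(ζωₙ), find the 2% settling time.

t_s ≈ 5.333 s

Comparing s^2 + 1.5s + 25 to s^2 + 2ζωₙs + ωₙ²: ωₙ = 5 rad/s and ζ = 1.5/(2·5) = 0.15.
ζωₙ = 1.5/2 = 0.75, so t_s ≈ 4/(ζωₙ) = 4/0.75 ≈ 5.333 s.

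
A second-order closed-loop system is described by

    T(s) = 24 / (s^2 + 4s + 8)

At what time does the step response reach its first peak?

Comparing s^2 + 4s + 8 to s^2 + 2ζωₙs + ωₙ²: ωₙ = √8 ≈ 2.828 rad/s and ζ = 4/(2·√8) ≈ 0.7071.
ζωₙ = 4/2 = 2, so ω_d = ωₙ√(1−ζ²) = √(ωₙ² − (ζωₙ)²) = √(8 − 2²) = √4 = 2 rad/s.
t_p = π/ω_d = π/2 ≈ 1.571 s.

t_p ≈ 1.571 s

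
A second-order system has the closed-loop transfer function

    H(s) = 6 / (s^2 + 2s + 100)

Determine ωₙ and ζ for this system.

ωₙ = 10 rad/s, ζ = 0.1

Compare the denominator to the standard form s^2 + 2ζωₙs + ωₙ².
ωₙ² = 100, so ωₙ = 10 rad/s.
2ζωₙ = 2, so ζ = 2/(2·10) = 0.1.
With ζ = 0.1 the response is underdamped.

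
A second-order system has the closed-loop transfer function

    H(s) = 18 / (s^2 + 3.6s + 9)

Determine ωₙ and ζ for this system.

Compare the denominator to the standard form s^2 + 2ζωₙs + ωₙ².
ωₙ² = 9, so ωₙ = 3 rad/s.
2ζωₙ = 3.6, so ζ = 3.6/(2·3) = 0.6.

ωₙ = 3 rad/s, ζ = 0.6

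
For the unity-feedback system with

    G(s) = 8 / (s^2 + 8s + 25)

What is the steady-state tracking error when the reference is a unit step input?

e_ss = 0.7576

G(s) has no poles at the origin.
This is a Type 0 system. Kp = lim_{s→0} G(s) = 8/25.
e_ss = 1/(1 + Kp) = 1/(1 + 8/25) = 25/33 ≈ 0.7576.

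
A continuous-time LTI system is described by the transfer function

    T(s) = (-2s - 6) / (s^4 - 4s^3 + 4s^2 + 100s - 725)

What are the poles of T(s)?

s = 2 + 5j, 2 - 5j, -5, 5

The poles are the roots of the denominator s^4 - 4s^3 + 4s^2 + 100s - 725 = 0.
Trying s = -5: the polynomial evaluates to 0, so (s + 5) is a factor.
Dividing out leaves s^3 - 9s^2 + 49s - 145 = 0.
This factors further as (s^2 - 4s + 29)(s - 5) = 0.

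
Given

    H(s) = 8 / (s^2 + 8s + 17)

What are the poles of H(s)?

The poles are the roots of the denominator s^2 + 8s + 17 = 0.
Using the quadratic formula: s = (-8 ± √(-4))/2 = -4 ± 1j.

s = -4 ± j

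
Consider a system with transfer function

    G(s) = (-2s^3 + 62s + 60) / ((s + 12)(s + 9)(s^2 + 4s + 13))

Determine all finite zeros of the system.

s = -5, -1, 6

Set the numerator to zero: -2s^3 + 62s + 60 = 0, i.e. -2·(s^3 - 31s - 30) = 0.
Factoring: (s + 5)(s + 1)(s - 6) = 0.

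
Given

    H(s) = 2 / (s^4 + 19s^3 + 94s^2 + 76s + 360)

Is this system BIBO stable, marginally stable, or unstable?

The denominator s^4 + 19s^3 + 94s^2 + 76s + 360 factors as (s^2 + 4)(s + 10)(s + 9), giving poles at s = 2j, -2j, -10, -9.
Since the simple pole(s) at s = ±2j lie on the jω-axis with none in the right half-plane, the system is marginally stable.

marginally stable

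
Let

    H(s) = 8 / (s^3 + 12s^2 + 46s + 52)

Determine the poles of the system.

s = -5 + j, -5 - j, -2

The poles are the roots of the denominator s^3 + 12s^2 + 46s + 52 = 0.
Trying s = -2: the polynomial evaluates to 0, so (s + 2) is a factor.
Dividing out leaves s^2 + 10s + 26 = 0.
The quadratic formula then gives s = -5 ± 1j.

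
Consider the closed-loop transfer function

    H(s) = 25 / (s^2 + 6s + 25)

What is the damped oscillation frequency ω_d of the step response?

ω_d = 4 rad/s

Comparing s^2 + 6s + 25 to s^2 + 2ζωₙs + ωₙ²: ωₙ = 5 rad/s and ζ = 6/(2·5) = 0.6.
ζωₙ = 6/2 = 3, so ω_d = ωₙ√(1−ζ²) = √(ωₙ² − (ζωₙ)²) = √(25 − 3²) = √16 = 4 rad/s.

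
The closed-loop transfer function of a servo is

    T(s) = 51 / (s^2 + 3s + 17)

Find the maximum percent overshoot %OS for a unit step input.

Comparing s^2 + 3s + 17 to s^2 + 2ζωₙs + ωₙ²: ωₙ = √17 ≈ 4.123 rad/s and ζ = 3/(2·√17) ≈ 0.3638.
%OS = 100·exp(−πζ/√(1−ζ²)) = 100·exp(−π·0.3638/√(1−0.3638²)) ≈ 29.3%.

%OS ≈ 29.3%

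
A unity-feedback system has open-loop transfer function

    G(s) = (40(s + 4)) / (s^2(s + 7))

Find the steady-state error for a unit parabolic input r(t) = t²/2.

G(s) has 2 poles at the origin.
This is a Type 2 system. Ka = lim_{s→0} s^2·G(s) = 160/7.
e_ss = 1/Ka = 1/(160/7) = 7/160 ≈ 0.04375.

e_ss = 0.04375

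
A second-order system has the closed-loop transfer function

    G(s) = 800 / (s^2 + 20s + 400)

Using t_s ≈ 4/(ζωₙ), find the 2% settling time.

t_s ≈ 0.4000 s

Comparing s^2 + 20s + 400 to s^2 + 2ζωₙs + ωₙ²: ωₙ = 20 rad/s and ζ = 20/(2·20) = 0.5.
ζωₙ = 20/2 = 10, so t_s ≈ 4/(ζωₙ) = 4/10 = 0.4000 s.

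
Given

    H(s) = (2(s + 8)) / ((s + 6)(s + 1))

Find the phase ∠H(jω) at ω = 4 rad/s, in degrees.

At s = j4: numerator = 16 + j8, denominator = -10 + j28.
∠H = ∠num − ∠den = 26.565° − (109.65°) = -83.09°.

∠H(j4) ≈ -83.09°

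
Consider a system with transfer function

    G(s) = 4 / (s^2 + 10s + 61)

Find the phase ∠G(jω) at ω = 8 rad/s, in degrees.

∠G(j8) ≈ -92.15°

At s = j8: numerator = 4, denominator = -3 + j80.
∠G = ∠num − ∠den = 0° − (92.148°) = -92.15°.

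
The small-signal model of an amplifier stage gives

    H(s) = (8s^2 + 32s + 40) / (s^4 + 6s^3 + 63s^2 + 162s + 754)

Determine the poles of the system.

s = -2 ± 5j, -1 ± 5j

The poles are the roots of the denominator s^4 + 6s^3 + 63s^2 + 162s + 754 = 0.
No real roots exist; factor into two real quadratics: (s^2 + 4s + 29)(s^2 + 2s + 26) = 0.
Each quadratic gives a conjugate pair via the quadratic formula.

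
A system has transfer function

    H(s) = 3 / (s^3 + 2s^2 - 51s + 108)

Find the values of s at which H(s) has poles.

s = -9, 3, 4

The poles are the roots of the denominator s^3 + 2s^2 - 51s + 108 = 0.
Trying s = -9: the polynomial evaluates to 0, so (s + 9) is a factor.
Dividing out leaves s^2 - 7s + 12 = 0.
Factoring the quadratic: (s - 3)(s - 4) = 0.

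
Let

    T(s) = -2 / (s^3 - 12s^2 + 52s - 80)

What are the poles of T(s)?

The poles are the roots of the denominator s^3 - 12s^2 + 52s - 80 = 0.
Trying s = 4: the polynomial evaluates to 0, so (s - 4) is a factor.
Dividing out leaves s^2 - 8s + 20 = 0.
The quadratic formula then gives s = 4 ± 2j.

s = 4 ± 2j, 4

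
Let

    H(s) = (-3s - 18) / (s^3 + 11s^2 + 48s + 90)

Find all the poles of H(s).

s = -3 ± 3j, -5

The poles are the roots of the denominator s^3 + 11s^2 + 48s + 90 = 0.
Trying s = -5: the polynomial evaluates to 0, so (s + 5) is a factor.
Dividing out leaves s^2 + 6s + 18 = 0.
The quadratic formula then gives s = -3 ± 3j.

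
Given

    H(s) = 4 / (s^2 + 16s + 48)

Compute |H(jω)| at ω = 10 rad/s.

|H(j10)| ≈ 0.02378

Substitute s = j10: numerator = 4, denominator = -52 + j160.
|H(j10)| = |4| / |-52 + j160| = 4 / 168.24 ≈ 0.02378.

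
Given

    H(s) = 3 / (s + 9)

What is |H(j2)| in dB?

Substitute s = j2: numerator = 3, denominator = 9 + j2.
|H(j2)| = |3| / |9 + j2| = 3 / 9.2195 ≈ 0.3254.
In decibels: 20·log₁₀(0.3254) ≈ -9.75 dB.

|H(j2)|_dB ≈ -9.75 dB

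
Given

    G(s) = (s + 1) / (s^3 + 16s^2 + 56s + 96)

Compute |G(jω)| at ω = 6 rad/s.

|G(j6)| ≈ 0.01229

Substitute s = j6: numerator = 1 + j6, denominator = -480 + j120.
|G(j6)| = |1 + j6| / |-480 + j120| = 6.0828 / 494.77 ≈ 0.01229.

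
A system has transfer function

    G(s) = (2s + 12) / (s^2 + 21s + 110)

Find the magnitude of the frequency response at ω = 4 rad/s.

Substitute s = j4: numerator = 12 + j8, denominator = 94 + j84.
|G(j4)| = |12 + j8| / |94 + j84| = 14.422 / 126.06 ≈ 0.1144.

|G(j4)| ≈ 0.1144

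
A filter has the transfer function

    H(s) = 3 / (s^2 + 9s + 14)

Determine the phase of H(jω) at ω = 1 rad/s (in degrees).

At s = j1: numerator = 3, denominator = 13 + j9.
∠H = ∠num − ∠den = 0° − (34.695°) = -34.70°.

∠H(j1) ≈ -34.70°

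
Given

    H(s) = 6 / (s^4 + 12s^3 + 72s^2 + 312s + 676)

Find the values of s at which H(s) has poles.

s = -1 + 5j, -1 - 5j, -5 + j, -5 - j

The poles are the roots of the denominator s^4 + 12s^3 + 72s^2 + 312s + 676 = 0.
No real roots exist; factor into two real quadratics: (s^2 + 2s + 26)(s^2 + 10s + 26) = 0.
Each quadratic gives a conjugate pair via the quadratic formula.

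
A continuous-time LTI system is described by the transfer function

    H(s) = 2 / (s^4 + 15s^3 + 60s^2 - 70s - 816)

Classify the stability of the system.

The denominator s^4 + 15s^3 + 60s^2 - 70s - 816 factors as (s + 8)(s^2 + 10s + 34)(s - 3), giving poles at s = -8, -5 ± 3j, 3.
Since the pole(s) at s = 3 lie in the right half-plane, the system is unstable.

unstable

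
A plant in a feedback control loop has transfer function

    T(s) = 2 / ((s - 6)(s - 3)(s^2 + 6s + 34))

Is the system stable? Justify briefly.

unstable

The poles can be read from the denominator factors: s = 6, 3, -3 + 5j, -3 - 5j.
Since the pole(s) at s = 6, 3 lie in the right half-plane, the system is unstable.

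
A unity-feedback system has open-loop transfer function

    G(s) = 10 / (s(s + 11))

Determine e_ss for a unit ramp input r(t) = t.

G(s) has one pole at the origin.
This is a Type 1 system. Kv = lim_{s→0} s·G(s) = 10/11.
e_ss = 1/Kv = 1/(10/11) = 11/10 ≈ 1.100.

e_ss = 1.100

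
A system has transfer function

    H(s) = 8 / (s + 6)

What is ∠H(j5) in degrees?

∠H(j5) ≈ -39.81°

At s = j5: numerator = 8, denominator = 6 + j5.
∠H = ∠num − ∠den = 0° − (39.806°) = -39.81°.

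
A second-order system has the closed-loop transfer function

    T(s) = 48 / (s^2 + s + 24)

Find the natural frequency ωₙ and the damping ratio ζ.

Compare the denominator to the standard form s^2 + 2ζωₙs + ωₙ².
ωₙ² = 24, so ωₙ = √24 ≈ 4.899 rad/s.
2ζωₙ = 1, so ζ = 1/(2·√24) ≈ 0.1021.

ωₙ ≈ 4.899 rad/s, ζ ≈ 0.1021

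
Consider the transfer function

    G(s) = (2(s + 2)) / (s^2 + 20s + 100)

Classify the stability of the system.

The denominator s^2 + 20s + 100 factors as (s + 10)^2, giving poles at s = -10, -10.
Since all poles lie strictly in the left half-plane, the system is stable.

stable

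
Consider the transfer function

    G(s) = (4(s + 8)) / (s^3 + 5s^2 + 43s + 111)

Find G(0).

Set s = 0: G(0) = (32) / (111) = 32/111.

G(0) = 32/111 ≈ 0.2883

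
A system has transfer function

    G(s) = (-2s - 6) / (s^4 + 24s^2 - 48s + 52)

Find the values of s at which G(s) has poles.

s = 1 + j, 1 - j, -1 + 5j, -1 - 5j

The poles are the roots of the denominator s^4 + 24s^2 - 48s + 52 = 0.
No real roots exist; factor into two real quadratics: (s^2 - 2s + 2)(s^2 + 2s + 26) = 0.
Each quadratic gives a conjugate pair via the quadratic formula.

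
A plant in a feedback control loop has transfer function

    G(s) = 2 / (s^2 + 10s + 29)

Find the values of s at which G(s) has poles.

The poles are the roots of the denominator s^2 + 10s + 29 = 0.
Using the quadratic formula: s = (-10 ± √(-16))/2 = -5 ± 2j.

s = -5 ± 2j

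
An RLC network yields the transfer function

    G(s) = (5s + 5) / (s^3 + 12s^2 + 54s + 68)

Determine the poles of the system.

The poles are the roots of the denominator s^3 + 12s^2 + 54s + 68 = 0.
Trying s = -2: the polynomial evaluates to 0, so (s + 2) is a factor.
Dividing out leaves s^2 + 10s + 34 = 0.
The quadratic formula then gives s = -5 ± 3j.

s = -5 ± 3j, -2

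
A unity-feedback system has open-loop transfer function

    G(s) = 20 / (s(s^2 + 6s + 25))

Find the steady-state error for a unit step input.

G(s) has one pole at the origin.
This is a Type 1 system; for a step input the steady-state error is zero.

e_ss = 0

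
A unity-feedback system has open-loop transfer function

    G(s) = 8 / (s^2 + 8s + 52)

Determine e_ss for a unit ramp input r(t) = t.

G(s) has no poles at the origin.
This is a Type 0 system; Kv = lim_{s→0} s·G(s) = 0, so the steady-state error for a ramp input is infinite.

e_ss = ∞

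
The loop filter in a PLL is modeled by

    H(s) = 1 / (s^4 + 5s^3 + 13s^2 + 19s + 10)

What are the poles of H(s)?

s = -1, -2, -1 ± 2j

The poles are the roots of the denominator s^4 + 5s^3 + 13s^2 + 19s + 10 = 0.
Trying s = -1: the polynomial evaluates to 0, so (s + 1) is a factor.
Dividing out leaves s^3 + 4s^2 + 9s + 10 = 0.
This factors further as (s + 2)(s^2 + 2s + 5) = 0.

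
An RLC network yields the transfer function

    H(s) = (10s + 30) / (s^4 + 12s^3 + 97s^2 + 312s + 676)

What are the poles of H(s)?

s = -4 ± 6j, -2 ± 3j

The poles are the roots of the denominator s^4 + 12s^3 + 97s^2 + 312s + 676 = 0.
No real roots exist; factor into two real quadratics: (s^2 + 8s + 52)(s^2 + 4s + 13) = 0.
Each quadratic gives a conjugate pair via the quadratic formula.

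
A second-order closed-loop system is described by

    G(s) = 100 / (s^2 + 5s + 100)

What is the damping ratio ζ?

ζ = 0.25

Compare the denominator to the standard form s^2 + 2ζωₙs + ωₙ².
ωₙ² = 100, so ωₙ = 10 rad/s.
2ζωₙ = 5, so ζ = 5/(2·10) = 0.25.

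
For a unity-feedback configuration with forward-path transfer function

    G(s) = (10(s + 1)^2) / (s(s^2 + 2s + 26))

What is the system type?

The denominator has 1 factor of s at the origin (free integrator), so this is a Type 1 system.

Type 1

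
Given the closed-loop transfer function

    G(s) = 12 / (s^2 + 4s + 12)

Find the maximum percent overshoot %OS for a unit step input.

%OS ≈ 10.8%

Comparing s^2 + 4s + 12 to s^2 + 2ζωₙs + ωₙ²: ωₙ = √12 ≈ 3.464 rad/s and ζ = 4/(2·√12) ≈ 0.5774.
%OS = 100·exp(−πζ/√(1−ζ²)) = 100·exp(−π·0.5774/√(1−0.5774²)) ≈ 10.8%.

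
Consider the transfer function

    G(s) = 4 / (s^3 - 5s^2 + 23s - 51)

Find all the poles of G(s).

The poles are the roots of the denominator s^3 - 5s^2 + 23s - 51 = 0.
Trying s = 3: the polynomial evaluates to 0, so (s - 3) is a factor.
Dividing out leaves s^2 - 2s + 17 = 0.
The quadratic formula then gives s = 1 ± 4j.

s = 1 + 4j, 1 - 4j, 3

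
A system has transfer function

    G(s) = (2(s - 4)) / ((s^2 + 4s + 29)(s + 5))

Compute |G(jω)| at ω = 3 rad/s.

|G(j3)| ≈ 0.07353

Substitute s = j3: numerator = -8 + j6, denominator = 64 + j120.
|G(j3)| = |-8 + j6| / |64 + j120| = 10 / 136 ≈ 0.07353.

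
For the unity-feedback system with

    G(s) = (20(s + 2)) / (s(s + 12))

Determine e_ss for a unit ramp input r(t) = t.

G(s) has one pole at the origin.
This is a Type 1 system. Kv = lim_{s→0} s·G(s) = 40/12 = 10/3.
e_ss = 1/Kv = 1/(10/3) = 3/10 ≈ 0.3000.

e_ss = 0.3000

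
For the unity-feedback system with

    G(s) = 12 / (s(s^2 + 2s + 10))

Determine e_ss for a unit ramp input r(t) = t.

e_ss = 0.8333

G(s) has one pole at the origin.
This is a Type 1 system. Kv = lim_{s→0} s·G(s) = 12/10 = 6/5.
e_ss = 1/Kv = 1/(6/5) = 5/6 ≈ 0.8333.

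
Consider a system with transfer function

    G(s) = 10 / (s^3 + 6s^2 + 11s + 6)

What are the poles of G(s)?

s = -3, -1, -2

The poles are the roots of the denominator s^3 + 6s^2 + 11s + 6 = 0.
Trying s = -3: the polynomial evaluates to 0, so (s + 3) is a factor.
Dividing out leaves s^2 + 3s + 2 = 0.
Factoring the quadratic: (s + 1)(s + 2) = 0.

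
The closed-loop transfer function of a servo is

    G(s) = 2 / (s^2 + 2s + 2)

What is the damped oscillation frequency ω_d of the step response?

Comparing s^2 + 2s + 2 to s^2 + 2ζωₙs + ωₙ²: ωₙ = √2 ≈ 1.414 rad/s and ζ = 2/(2·√2) ≈ 0.7071.
ζωₙ = 2/2 = 1, so ω_d = ωₙ√(1−ζ²) = √(ωₙ² − (ζωₙ)²) = √(2 − 1²) = √1 = 1 rad/s.

ω_d = 1 rad/s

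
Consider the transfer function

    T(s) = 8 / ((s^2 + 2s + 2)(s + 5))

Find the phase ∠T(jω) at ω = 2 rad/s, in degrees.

At s = j2: numerator = 8, denominator = -18 + j16.
∠T = ∠num − ∠den = 0° − (138.37°) = -138.4°.

∠T(j2) ≈ -138.4°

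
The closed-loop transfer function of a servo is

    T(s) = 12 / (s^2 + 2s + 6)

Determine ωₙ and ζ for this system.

ωₙ ≈ 2.449 rad/s, ζ ≈ 0.4082

Compare the denominator to the standard form s^2 + 2ζωₙs + ωₙ².
ωₙ² = 6, so ωₙ = √6 ≈ 2.449 rad/s.
2ζωₙ = 2, so ζ = 2/(2·√6) ≈ 0.4082.
With ζ = 0.4082 the response is underdamped.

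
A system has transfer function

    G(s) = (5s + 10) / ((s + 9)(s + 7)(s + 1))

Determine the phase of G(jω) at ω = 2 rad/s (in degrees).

∠G(j2) ≈ -46.91°

At s = j2: numerator = 10 + j10, denominator = -5 + j150.
∠G = ∠num − ∠den = 45° − (91.909°) = -46.91°.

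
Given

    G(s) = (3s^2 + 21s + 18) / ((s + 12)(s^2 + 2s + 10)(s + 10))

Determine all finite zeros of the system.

s = -1, -6

Set the numerator to zero: 3s^2 + 21s + 18 = 0, i.e. 3·(s^2 + 7s + 6) = 0.
Factoring: (s + 1)(s + 6) = 0.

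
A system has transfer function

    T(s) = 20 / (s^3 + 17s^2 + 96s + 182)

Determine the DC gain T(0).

Set s = 0: T(0) = (20) / (182) = 10/91.

T(0) = 10/91 ≈ 0.1099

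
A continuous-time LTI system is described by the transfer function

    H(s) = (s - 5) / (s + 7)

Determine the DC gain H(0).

H(0) = -5/7 ≈ -0.7143

Set s = 0: H(0) = (-5) / (7) = -5/7.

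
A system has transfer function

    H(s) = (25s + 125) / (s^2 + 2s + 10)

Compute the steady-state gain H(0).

Set s = 0: H(0) = (125) / (10) = 25/2.

H(0) = 25/2 ≈ 12.50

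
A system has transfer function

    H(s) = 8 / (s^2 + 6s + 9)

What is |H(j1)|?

Substitute s = j1: numerator = 8, denominator = 8 + j6.
|H(j1)| = |8| / |8 + j6| = 8 / 10 = 0.8000.

|H(j1)| = 0.8000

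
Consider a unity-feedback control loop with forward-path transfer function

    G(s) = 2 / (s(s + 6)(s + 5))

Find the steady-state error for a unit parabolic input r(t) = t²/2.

G(s) has one pole at the origin.
This is a Type 1 system; Ka = lim_{s→0} s^2·G(s) = 0, so the steady-state error for a parabola input is infinite.

e_ss = ∞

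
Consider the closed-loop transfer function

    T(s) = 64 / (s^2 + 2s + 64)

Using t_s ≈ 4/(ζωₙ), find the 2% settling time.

t_s ≈ 4 s

Comparing s^2 + 2s + 64 to s^2 + 2ζωₙs + ωₙ²: ωₙ = 8 rad/s and ζ = 2/(2·8) = 0.125.
ζωₙ = 2/2 = 1, so t_s ≈ 4/(ζωₙ) = 4/1 = 4 s.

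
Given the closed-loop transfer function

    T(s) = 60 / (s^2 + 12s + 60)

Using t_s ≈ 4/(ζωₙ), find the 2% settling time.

Comparing s^2 + 12s + 60 to s^2 + 2ζωₙs + ωₙ²: ωₙ = √60 ≈ 7.746 rad/s and ζ = 12/(2·√60) ≈ 0.7746.
ζωₙ = 12/2 = 6, so t_s ≈ 4/(ζωₙ) = 4/6 ≈ 0.6667 s.

t_s ≈ 0.6667 s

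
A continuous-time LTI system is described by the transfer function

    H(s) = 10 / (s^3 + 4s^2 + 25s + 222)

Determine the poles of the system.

The poles are the roots of the denominator s^3 + 4s^2 + 25s + 222 = 0.
Trying s = -6: the polynomial evaluates to 0, so (s + 6) is a factor.
Dividing out leaves s^2 - 2s + 37 = 0.
The quadratic formula then gives s = 1 ± 6j.

s = 1 ± 6j, -6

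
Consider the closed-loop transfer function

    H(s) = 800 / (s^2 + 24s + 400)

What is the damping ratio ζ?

ζ = 0.6

Compare the denominator to the standard form s^2 + 2ζωₙs + ωₙ².
ωₙ² = 400, so ωₙ = 20 rad/s.
2ζωₙ = 24, so ζ = 24/(2·20) = 0.6.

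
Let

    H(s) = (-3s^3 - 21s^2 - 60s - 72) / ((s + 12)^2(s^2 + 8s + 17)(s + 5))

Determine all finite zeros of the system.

Set the numerator to zero: -3s^3 - 21s^2 - 60s - 72 = 0, i.e. -3·(s^3 + 7s^2 + 20s + 24) = 0.
Factoring: (s + 3)(s^2 + 4s + 8) = 0.

s = -3, -2 ± 2j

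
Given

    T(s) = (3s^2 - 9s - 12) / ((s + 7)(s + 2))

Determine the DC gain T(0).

Set s = 0: T(0) = (-12) / (14) = -6/7.

T(0) = -6/7 ≈ -0.8571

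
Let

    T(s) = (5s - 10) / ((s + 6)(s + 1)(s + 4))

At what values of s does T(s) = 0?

Set the numerator to zero: 5s - 10 = 0, i.e. 5·(s - 2) = 0.
So s = 2.

s = 2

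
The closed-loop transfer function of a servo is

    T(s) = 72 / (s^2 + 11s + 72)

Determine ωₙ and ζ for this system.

ωₙ ≈ 8.485 rad/s, ζ ≈ 0.6482

Compare the denominator to the standard form s^2 + 2ζωₙs + ωₙ².
ωₙ² = 72, so ωₙ = √72 ≈ 8.485 rad/s.
2ζωₙ = 11, so ζ = 11/(2·√72) ≈ 0.6482.
With ζ = 0.6482 the response is underdamped.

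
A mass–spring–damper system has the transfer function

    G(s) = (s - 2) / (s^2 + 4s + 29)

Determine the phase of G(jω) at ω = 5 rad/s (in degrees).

At s = j5: numerator = -2 + j5, denominator = 4 + j20.
∠G = ∠num − ∠den = 111.80° − (78.690°) = 33.11°.

∠G(j5) ≈ 33.11°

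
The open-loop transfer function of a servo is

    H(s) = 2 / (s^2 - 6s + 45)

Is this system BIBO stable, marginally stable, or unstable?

unstable

The poles can be read from the denominator factors: s = 3 + 6j, 3 - 6j.
Since the pole(s) at s = 3 + 6j, 3 - 6j lie in the right half-plane, the system is unstable.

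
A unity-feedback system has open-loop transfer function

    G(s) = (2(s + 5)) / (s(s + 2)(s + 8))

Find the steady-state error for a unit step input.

e_ss = 0

G(s) has one pole at the origin.
This is a Type 1 system; for a step input the steady-state error is zero.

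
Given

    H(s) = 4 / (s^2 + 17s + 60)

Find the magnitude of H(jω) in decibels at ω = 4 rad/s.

|H(j4)|_dB ≈ -26.1 dB

Substitute s = j4: numerator = 4, denominator = 44 + j68.
|H(j4)| = |4| / |44 + j68| = 4 / 80.994 ≈ 0.04939.
In decibels: 20·log₁₀(0.04939) ≈ -26.1 dB.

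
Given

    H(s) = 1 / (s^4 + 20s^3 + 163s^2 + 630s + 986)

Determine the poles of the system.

s = -5 + 3j, -5 - 3j, -5 + 2j, -5 - 2j

The poles are the roots of the denominator s^4 + 20s^3 + 163s^2 + 630s + 986 = 0.
No real roots exist; factor into two real quadratics: (s^2 + 10s + 34)(s^2 + 10s + 29) = 0.
Each quadratic gives a conjugate pair via the quadratic formula.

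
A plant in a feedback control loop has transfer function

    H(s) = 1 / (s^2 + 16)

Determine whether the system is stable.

marginally stable

The denominator s^2 + 16 factors as (s^2 + 16), giving poles at s = ±4j.
Since the simple pole(s) at s = 4j, -4j lie on the jω-axis with none in the right half-plane, the system is marginally stable.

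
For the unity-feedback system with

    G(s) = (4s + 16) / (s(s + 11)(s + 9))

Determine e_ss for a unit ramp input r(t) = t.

e_ss = 6.188

G(s) has one pole at the origin.
This is a Type 1 system. Kv = lim_{s→0} s·G(s) = 16/99.
e_ss = 1/Kv = 1/(16/99) = 99/16 ≈ 6.188.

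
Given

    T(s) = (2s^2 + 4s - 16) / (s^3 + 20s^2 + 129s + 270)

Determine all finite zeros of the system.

Set the numerator to zero: 2s^2 + 4s - 16 = 0, i.e. 2·(s^2 + 2s - 8) = 0.
Factoring: (s - 2)(s + 4) = 0.

s = 2, -4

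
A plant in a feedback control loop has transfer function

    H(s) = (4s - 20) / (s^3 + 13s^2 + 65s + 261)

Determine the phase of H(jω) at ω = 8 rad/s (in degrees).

∠H(j8) ≈ -57.19°

At s = j8: numerator = -20 + j32, denominator = -571 + j8.
∠H = ∠num − ∠den = 122.01° − (179.20°) = -57.19°.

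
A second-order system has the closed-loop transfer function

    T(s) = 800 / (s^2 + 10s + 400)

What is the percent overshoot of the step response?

Comparing s^2 + 10s + 400 to s^2 + 2ζωₙs + ωₙ²: ωₙ = 20 rad/s and ζ = 10/(2·20) = 0.25.
%OS = 100·exp(−πζ/√(1−ζ²)) = 100·exp(−π·0.25/√(1−0.25²)) ≈ 44.4%.

%OS ≈ 44.4%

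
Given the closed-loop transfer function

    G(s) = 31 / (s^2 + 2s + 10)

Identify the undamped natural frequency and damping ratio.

Compare the denominator to the standard form s^2 + 2ζωₙs + ωₙ².
ωₙ² = 10, so ωₙ = √10 ≈ 3.162 rad/s.
2ζωₙ = 2, so ζ = 2/(2·√10) ≈ 0.3162.
With ζ = 0.3162 the response is underdamped.

ωₙ ≈ 3.162 rad/s, ζ ≈ 0.3162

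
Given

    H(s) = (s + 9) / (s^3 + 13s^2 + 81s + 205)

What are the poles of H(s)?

The poles are the roots of the denominator s^3 + 13s^2 + 81s + 205 = 0.
Trying s = -5: the polynomial evaluates to 0, so (s + 5) is a factor.
Dividing out leaves s^2 + 8s + 41 = 0.
The quadratic formula then gives s = -4 ± 5j.

s = -4 ± 5j, -5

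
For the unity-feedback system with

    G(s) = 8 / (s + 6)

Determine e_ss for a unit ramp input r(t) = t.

e_ss = ∞

G(s) has no poles at the origin.
This is a Type 0 system; Kv = lim_{s→0} s·G(s) = 0, so the steady-state error for a ramp input is infinite.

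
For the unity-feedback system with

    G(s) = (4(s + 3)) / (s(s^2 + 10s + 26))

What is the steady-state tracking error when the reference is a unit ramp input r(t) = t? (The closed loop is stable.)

G(s) has one pole at the origin.
This is a Type 1 system. Kv = lim_{s→0} s·G(s) = 12/26 = 6/13.
e_ss = 1/Kv = 1/(6/13) = 13/6 ≈ 2.167.

e_ss = 2.167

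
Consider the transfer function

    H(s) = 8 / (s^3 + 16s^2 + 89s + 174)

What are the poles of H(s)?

The poles are the roots of the denominator s^3 + 16s^2 + 89s + 174 = 0.
Trying s = -6: the polynomial evaluates to 0, so (s + 6) is a factor.
Dividing out leaves s^2 + 10s + 29 = 0.
The quadratic formula then gives s = -5 ± 2j.

s = -5 + 2j, -5 - 2j, -6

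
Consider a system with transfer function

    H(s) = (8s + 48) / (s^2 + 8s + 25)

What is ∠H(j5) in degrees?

At s = j5: numerator = 48 + j40, denominator = j40.
∠H = ∠num − ∠den = 39.806° − (90°) = -50.19°.

∠H(j5) ≈ -50.19°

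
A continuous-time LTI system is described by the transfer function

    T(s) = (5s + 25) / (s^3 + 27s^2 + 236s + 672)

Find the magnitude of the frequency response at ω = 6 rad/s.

Substitute s = j6: numerator = 25 + j30, denominator = -300 + j1200.
|T(j6)| = |25 + j30| / |-300 + j1200| = 39.051 / 1236.9 ≈ 0.03157.

|T(j6)| ≈ 0.03157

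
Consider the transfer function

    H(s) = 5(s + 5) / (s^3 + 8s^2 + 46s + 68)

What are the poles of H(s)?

The poles are the roots of the denominator s^3 + 8s^2 + 46s + 68 = 0.
Trying s = -2: the polynomial evaluates to 0, so (s + 2) is a factor.
Dividing out leaves s^2 + 6s + 34 = 0.
The quadratic formula then gives s = -3 ± 5j.

s = -2, -3 ± 5j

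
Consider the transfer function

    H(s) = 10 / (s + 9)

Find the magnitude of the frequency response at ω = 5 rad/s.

|H(j5)| ≈ 0.9713

Substitute s = j5: numerator = 10, denominator = 9 + j5.
|H(j5)| = |10| / |9 + j5| = 10 / 10.296 ≈ 0.9713.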